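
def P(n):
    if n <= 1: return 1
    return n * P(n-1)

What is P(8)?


P(8)
= 8 * P(7)
= 8 * 7 * P(6)
= 8 * 7 * 6 * P(5)
= 8 * 7 * 6 * 5 * P(4)
= 8 * 7 * 6 * 5 * 4 * P(3)
= 8 * 7 * 6 * 5 * 4 * 3 * P(2)
= 8 * 7 * 6 * 5 * 4 * 3 * 2 * P(1)
= 8 * 7 * 6 * 5 * 4 * 3 * 2 * 1
= 40320

40320


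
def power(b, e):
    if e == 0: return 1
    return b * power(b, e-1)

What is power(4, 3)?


power(4, 3)
= 4 * power(4, 2)
= 4 * 4 * power(4, 1)
= 4 * 4 * 4 * power(4, 0)
= 4 * 4 * 4 * 1
= 64

64


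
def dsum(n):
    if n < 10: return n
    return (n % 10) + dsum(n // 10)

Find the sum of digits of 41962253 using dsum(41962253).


dsum(41962253) = 3 + dsum(4196225)
dsum(4196225) = 5 + dsum(419622)
dsum(419622) = 2 + dsum(41962)
dsum(41962) = 2 + dsum(4196)
dsum(4196) = 6 + dsum(419)
dsum(419) = 9 + dsum(41)
dsum(41) = 1 + dsum(4)
dsum(4) = 4  (base case)
Total: 3 + 5 + 2 + 2 + 6 + 9 + 1 + 4 = 32

32


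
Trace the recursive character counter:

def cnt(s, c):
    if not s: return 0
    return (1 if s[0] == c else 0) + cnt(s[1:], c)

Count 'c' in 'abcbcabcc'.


s[0]='a' != 'c' -> 0
s[0]='b' != 'c' -> 0
s[0]='c' == 'c' -> 1
s[0]='b' != 'c' -> 0
s[0]='c' == 'c' -> 1
s[0]='a' != 'c' -> 0
s[0]='b' != 'c' -> 0
s[0]='c' == 'c' -> 1
s[0]='c' == 'c' -> 1
Sum: 0 + 0 + 1 + 0 + 1 + 0 + 0 + 1 + 1 = 4

4


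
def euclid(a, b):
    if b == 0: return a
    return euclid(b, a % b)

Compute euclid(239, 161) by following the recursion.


euclid(239, 161) = euclid(161, 78)
euclid(161, 78) = euclid(78, 5)
euclid(78, 5) = euclid(5, 3)
euclid(5, 3) = euclid(3, 2)
euclid(3, 2) = euclid(2, 1)
euclid(2, 1) = euclid(1, 0)
euclid(1, 0) = 1  (base case)

1


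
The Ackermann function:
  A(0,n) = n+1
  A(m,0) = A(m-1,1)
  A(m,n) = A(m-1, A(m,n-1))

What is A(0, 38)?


A(0, 38) = 39
Result: A(0, 38) = 39

39


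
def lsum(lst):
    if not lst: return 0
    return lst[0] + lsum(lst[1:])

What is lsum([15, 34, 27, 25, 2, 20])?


lsum([15, 34, 27, 25, 2, 20]) = 15 + lsum([34, 27, 25, 2, 20])
lsum([34, 27, 25, 2, 20]) = 34 + lsum([27, 25, 2, 20])
lsum([27, 25, 2, 20]) = 27 + lsum([25, 2, 20])
lsum([25, 2, 20]) = 25 + lsum([2, 20])
lsum([2, 20]) = 2 + lsum([20])
lsum([20]) = 20 + lsum([])
lsum([]) = 0  (base case)
Total: 15 + 34 + 27 + 25 + 2 + 20 + 0 = 123

123


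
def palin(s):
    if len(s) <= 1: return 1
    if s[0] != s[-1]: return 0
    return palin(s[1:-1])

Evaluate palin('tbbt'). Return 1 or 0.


palin('tbbt'): s[0]='t' == s[-1]='t' -> check palin('bb')
palin('bb'): s[0]='b' == s[-1]='b' -> check palin('')
palin(''): len <= 1 -> return 1  (base case)
Result: 1 (palindrome)

1


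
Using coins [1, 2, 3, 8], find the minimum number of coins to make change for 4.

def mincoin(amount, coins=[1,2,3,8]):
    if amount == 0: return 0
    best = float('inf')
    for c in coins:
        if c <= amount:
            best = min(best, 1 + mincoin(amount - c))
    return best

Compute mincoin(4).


Building up with DP:
mincoin(0) = 0
mincoin(1) = min(1+mincoin(0)=1+0=1) = 1
mincoin(2) = min(1+mincoin(1)=1+1=2, 1+mincoin(0)=1+0=1) = 1
mincoin(3) = min(1+mincoin(2)=1+1=2, 1+mincoin(1)=1+1=2, 1+mincoin(0)=1+0=1) = 1
mincoin(4) = min(1+mincoin(3)=1+1=2, 1+mincoin(2)=1+1=2, 1+mincoin(1)=1+1=2) = 2

2


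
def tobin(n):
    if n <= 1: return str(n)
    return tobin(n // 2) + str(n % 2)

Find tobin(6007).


tobin(6007) = tobin(3003) + '1'
tobin(3003) = tobin(1501) + '1'
tobin(1501) = tobin(750) + '1'
tobin(750) = tobin(375) + '0'
tobin(375) = tobin(187) + '1'
tobin(187) = tobin(93) + '1'
tobin(93) = tobin(46) + '1'
tobin(46) = tobin(23) + '0'
tobin(23) = tobin(11) + '1'
tobin(11) = tobin(5) + '1'
tobin(5) = tobin(2) + '1'
tobin(2) = tobin(1) + '0'
tobin(1) = '1'  (base case)
Concatenating: '1' + '0' + '1' + '1' + '1' + '0' + '1' + '1' + '1' + '0' + '1' + '1' + '1' = '1011101110111'

1011101110111


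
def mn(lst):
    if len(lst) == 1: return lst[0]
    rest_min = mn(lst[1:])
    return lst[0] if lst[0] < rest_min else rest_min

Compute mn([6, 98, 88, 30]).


mn([6, 98, 88, 30]): compare 6 with mn([98, 88, 30])
mn([98, 88, 30]): compare 98 with mn([88, 30])
mn([88, 30]): compare 88 with mn([30])
mn([30]) = 30  (base case)
Compare 88 with 30 -> 30
Compare 98 with 30 -> 30
Compare 6 with 30 -> 6

6


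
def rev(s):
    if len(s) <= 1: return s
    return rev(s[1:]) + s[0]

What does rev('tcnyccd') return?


rev('tcnyccd') = rev('cnyccd') + 't'
rev('cnyccd') = rev('nyccd') + 'c'
rev('nyccd') = rev('yccd') + 'n'
rev('yccd') = rev('ccd') + 'y'
rev('ccd') = rev('cd') + 'c'
rev('cd') = rev('d') + 'c'
rev('d') = 'd'  (base case)
Concatenating: 'd' + 'c' + 'c' + 'y' + 'n' + 'c' + 't' = 'dccynct'

dccynct


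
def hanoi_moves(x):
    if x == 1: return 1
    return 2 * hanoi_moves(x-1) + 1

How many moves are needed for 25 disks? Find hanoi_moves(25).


hanoi_moves(25) = 2 * hanoi_moves(24) + 1
hanoi_moves(24) = 2 * hanoi_moves(23) + 1
hanoi_moves(23) = 2 * hanoi_moves(22) + 1
hanoi_moves(22) = 2 * hanoi_moves(21) + 1
hanoi_moves(21) = 2 * hanoi_moves(20) + 1
hanoi_moves(20) = 2 * hanoi_moves(19) + 1
hanoi_moves(19) = 2 * hanoi_moves(18) + 1
hanoi_moves(18) = 2 * hanoi_moves(17) + 1
hanoi_moves(17) = 2 * hanoi_moves(16) + 1
hanoi_moves(16) = 2 * hanoi_moves(15) + 1
hanoi_moves(15) = 2 * hanoi_moves(14) + 1
hanoi_moves(14) = 2 * hanoi_moves(13) + 1
hanoi_moves(13) = 2 * hanoi_moves(12) + 1
hanoi_moves(12) = 2 * hanoi_moves(11) + 1
hanoi_moves(11) = 2 * hanoi_moves(10) + 1
hanoi_moves(10) = 2 * hanoi_moves(9) + 1
hanoi_moves(9) = 2 * hanoi_moves(8) + 1
hanoi_moves(8) = 2 * hanoi_moves(7) + 1
hanoi_moves(7) = 2 * hanoi_moves(6) + 1
hanoi_moves(6) = 2 * hanoi_moves(5) + 1
hanoi_moves(5) = 2 * hanoi_moves(4) + 1
hanoi_moves(4) = 2 * hanoi_moves(3) + 1
hanoi_moves(3) = 2 * hanoi_moves(2) + 1
hanoi_moves(2) = 2 * hanoi_moves(1) + 1
hanoi_moves(1) = 1  (base case)
hanoi_moves(2) = 2 * 1 + 1 = 3
hanoi_moves(3) = 2 * 3 + 1 = 7
hanoi_moves(4) = 2 * 7 + 1 = 15
hanoi_moves(5) = 2 * 15 + 1 = 31
hanoi_moves(6) = 2 * 31 + 1 = 63
hanoi_moves(7) = 2 * 63 + 1 = 127
hanoi_moves(8) = 2 * 127 + 1 = 255
hanoi_moves(9) = 2 * 255 + 1 = 511
hanoi_moves(10) = 2 * 511 + 1 = 1023
hanoi_moves(11) = 2 * 1023 + 1 = 2047
hanoi_moves(12) = 2 * 2047 + 1 = 4095
hanoi_moves(13) = 2 * 4095 + 1 = 8191
hanoi_moves(14) = 2 * 8191 + 1 = 16383
hanoi_moves(15) = 2 * 16383 + 1 = 32767
hanoi_moves(16) = 2 * 32767 + 1 = 65535
hanoi_moves(17) = 2 * 65535 + 1 = 131071
hanoi_moves(18) = 2 * 131071 + 1 = 262143
hanoi_moves(19) = 2 * 262143 + 1 = 524287
hanoi_moves(20) = 2 * 524287 + 1 = 1048575
hanoi_moves(21) = 2 * 1048575 + 1 = 2097151
hanoi_moves(22) = 2 * 2097151 + 1 = 4194303
hanoi_moves(23) = 2 * 4194303 + 1 = 8388607
hanoi_moves(24) = 2 * 8388607 + 1 = 16777215
hanoi_moves(25) = 2 * 16777215 + 1 = 33554431

33554431


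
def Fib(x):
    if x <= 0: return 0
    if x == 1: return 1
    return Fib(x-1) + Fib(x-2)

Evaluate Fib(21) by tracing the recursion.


Computing Fib(21) bottom-up:
Fib(0) = 0
Fib(1) = 1
Fib(2) = Fib(1) + Fib(0) = 1 + 0 = 1
Fib(3) = Fib(2) + Fib(1) = 1 + 1 = 2
Fib(4) = Fib(3) + Fib(2) = 2 + 1 = 3
Fib(5) = Fib(4) + Fib(3) = 3 + 2 = 5
Fib(6) = Fib(5) + Fib(4) = 5 + 3 = 8
Fib(7) = Fib(6) + Fib(5) = 8 + 5 = 13
Fib(8) = Fib(7) + Fib(6) = 13 + 8 = 21
Fib(9) = Fib(8) + Fib(7) = 21 + 13 = 34
Fib(10) = Fib(9) + Fib(8) = 34 + 21 = 55
Fib(11) = Fib(10) + Fib(9) = 55 + 34 = 89
Fib(12) = Fib(11) + Fib(10) = 89 + 55 = 144
Fib(13) = Fib(12) + Fib(11) = 144 + 89 = 233
Fib(14) = Fib(13) + Fib(12) = 233 + 144 = 377
Fib(15) = Fib(14) + Fib(13) = 377 + 233 = 610
Fib(16) = Fib(15) + Fib(14) = 610 + 377 = 987
Fib(17) = Fib(16) + Fib(15) = 987 + 610 = 1597
Fib(18) = Fib(17) + Fib(16) = 1597 + 987 = 2584
Fib(19) = Fib(18) + Fib(17) = 2584 + 1597 = 4181
Fib(20) = Fib(19) + Fib(18) = 4181 + 2584 = 6765
Fib(21) = Fib(20) + Fib(19) = 6765 + 4181 = 10946

10946


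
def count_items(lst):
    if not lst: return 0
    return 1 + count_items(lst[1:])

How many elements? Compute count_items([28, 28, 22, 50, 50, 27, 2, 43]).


count_items([28, 28, 22, 50, 50, 27, 2, 43]) = 1 + count_items([28, 22, 50, 50, 27, 2, 43])
count_items([28, 22, 50, 50, 27, 2, 43]) = 1 + count_items([22, 50, 50, 27, 2, 43])
count_items([22, 50, 50, 27, 2, 43]) = 1 + count_items([50, 50, 27, 2, 43])
count_items([50, 50, 27, 2, 43]) = 1 + count_items([50, 27, 2, 43])
count_items([50, 27, 2, 43]) = 1 + count_items([27, 2, 43])
count_items([27, 2, 43]) = 1 + count_items([2, 43])
count_items([2, 43]) = 1 + count_items([43])
count_items([43]) = 1 + count_items([])
count_items([]) = 0  (base case)
Unwinding: 1 + 1 + 1 + 1 + 1 + 1 + 1 + 1 + 0 = 8

8


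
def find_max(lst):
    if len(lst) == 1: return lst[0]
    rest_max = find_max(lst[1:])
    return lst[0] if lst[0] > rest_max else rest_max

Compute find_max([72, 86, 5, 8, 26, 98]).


find_max([72, 86, 5, 8, 26, 98]): compare 72 with find_max([86, 5, 8, 26, 98])
find_max([86, 5, 8, 26, 98]): compare 86 with find_max([5, 8, 26, 98])
find_max([5, 8, 26, 98]): compare 5 with find_max([8, 26, 98])
find_max([8, 26, 98]): compare 8 with find_max([26, 98])
find_max([26, 98]): compare 26 with find_max([98])
find_max([98]) = 98  (base case)
Compare 26 with 98 -> 98
Compare 8 with 98 -> 98
Compare 5 with 98 -> 98
Compare 86 with 98 -> 98
Compare 72 with 98 -> 98

98


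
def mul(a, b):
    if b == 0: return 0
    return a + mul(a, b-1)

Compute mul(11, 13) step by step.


mul(11, 13) = 11 + mul(11, 12)
mul(11, 12) = 11 + mul(11, 11)
mul(11, 11) = 11 + mul(11, 10)
mul(11, 10) = 11 + mul(11, 9)
mul(11, 9) = 11 + mul(11, 8)
mul(11, 8) = 11 + mul(11, 7)
mul(11, 7) = 11 + mul(11, 6)
mul(11, 6) = 11 + mul(11, 5)
mul(11, 5) = 11 + mul(11, 4)
mul(11, 4) = 11 + mul(11, 3)
mul(11, 3) = 11 + mul(11, 2)
mul(11, 2) = 11 + mul(11, 1)
mul(11, 1) = 11 + mul(11, 0)
mul(11, 0) = 0  (base case)
Total: 11 + 11 + 11 + 11 + 11 + 11 + 11 + 11 + 11 + 11 + 11 + 11 + 11 + 0 = 143

143


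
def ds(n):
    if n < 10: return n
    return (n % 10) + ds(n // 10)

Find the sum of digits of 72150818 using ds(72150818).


ds(72150818) = 8 + ds(7215081)
ds(7215081) = 1 + ds(721508)
ds(721508) = 8 + ds(72150)
ds(72150) = 0 + ds(7215)
ds(7215) = 5 + ds(721)
ds(721) = 1 + ds(72)
ds(72) = 2 + ds(7)
ds(7) = 7  (base case)
Total: 8 + 1 + 8 + 0 + 5 + 1 + 2 + 7 = 32

32


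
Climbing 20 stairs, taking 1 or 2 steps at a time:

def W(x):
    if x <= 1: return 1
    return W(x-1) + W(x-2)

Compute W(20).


Building up from base cases:
W(0) = 1
W(1) = 1
W(2) = W(1) + W(0) = 1 + 1 = 2
W(3) = W(2) + W(1) = 2 + 1 = 3
W(4) = W(3) + W(2) = 3 + 2 = 5
W(5) = W(4) + W(3) = 5 + 3 = 8
W(6) = W(5) + W(4) = 8 + 5 = 13
W(7) = W(6) + W(5) = 13 + 8 = 21
W(8) = W(7) + W(6) = 21 + 13 = 34
W(9) = W(8) + W(7) = 34 + 21 = 55
W(10) = W(9) + W(8) = 55 + 34 = 89
W(11) = W(10) + W(9) = 89 + 55 = 144
W(12) = W(11) + W(10) = 144 + 89 = 233
W(13) = W(12) + W(11) = 233 + 144 = 377
W(14) = W(13) + W(12) = 377 + 233 = 610
W(15) = W(14) + W(13) = 610 + 377 = 987
W(16) = W(15) + W(14) = 987 + 610 = 1597
W(17) = W(16) + W(15) = 1597 + 987 = 2584
W(18) = W(17) + W(16) = 2584 + 1597 = 4181
W(19) = W(18) + W(17) = 4181 + 2584 = 6765
W(20) = W(19) + W(18) = 6765 + 4181 = 10946

10946


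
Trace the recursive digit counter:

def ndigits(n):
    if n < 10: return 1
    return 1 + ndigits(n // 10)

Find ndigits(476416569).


ndigits(476416569) = 1 + ndigits(47641656)
ndigits(47641656) = 1 + ndigits(4764165)
ndigits(4764165) = 1 + ndigits(476416)
ndigits(476416) = 1 + ndigits(47641)
ndigits(47641) = 1 + ndigits(4764)
ndigits(4764) = 1 + ndigits(476)
ndigits(476) = 1 + ndigits(47)
ndigits(47) = 1 + ndigits(4)
ndigits(4) = 1  (base case: 4 < 10)
Unwinding: 1 + 1 + 1 + 1 + 1 + 1 + 1 + 1 + 1 = 9

9


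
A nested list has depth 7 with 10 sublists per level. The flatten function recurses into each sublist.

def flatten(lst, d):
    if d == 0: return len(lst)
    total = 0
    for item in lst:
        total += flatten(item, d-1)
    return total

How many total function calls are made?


At depth 0 (root): 1 call
At depth 1: each of 1 parents calls flatten on 10 children = 10 calls
At depth 2: each of 10 parents calls flatten on 10 children = 100 calls
At depth 3: each of 100 parents calls flatten on 10 children = 1000 calls
At depth 4: each of 1000 parents calls flatten on 10 children = 10000 calls
At depth 5: each of 10000 parents calls flatten on 10 children = 100000 calls
At depth 6: each of 100000 parents calls flatten on 10 children = 1000000 calls
At depth 7: each of 1000000 parents calls flatten on 10 children = 10000000 calls
Total: 1 + 10 + 100 + 1000 + 10000 + 100000 + 1000000 + 10000000 = 11111111

11111111


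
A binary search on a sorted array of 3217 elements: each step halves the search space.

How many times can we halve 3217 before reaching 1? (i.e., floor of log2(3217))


3217 / 2 = 1608
1608 / 2 = 804
804 / 2 = 402
402 / 2 = 201
201 / 2 = 100
100 / 2 = 50
50 / 2 = 25
25 / 2 = 12
12 / 2 = 6
6 / 2 = 3
3 / 2 = 1
Reached 1 after 11 halvings

11


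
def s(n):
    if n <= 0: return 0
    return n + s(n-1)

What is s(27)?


s(27)
= 27 + 26 + 25 + 24 + 23 + 22 + 21 + 20 + 19 + 18 + 17 + 16 + 15 + 14 + 13 + 12 + 11 + 10 + 9 + 8 + 7 + 6 + 5 + 4 + 3 + 2 + 1 + s(0)
= 27 + 26 + 25 + 24 + 23 + 22 + 21 + 20 + 19 + 18 + 17 + 16 + 15 + 14 + 13 + 12 + 11 + 10 + 9 + 8 + 7 + 6 + 5 + 4 + 3 + 2 + 1 + 0
= 378

378


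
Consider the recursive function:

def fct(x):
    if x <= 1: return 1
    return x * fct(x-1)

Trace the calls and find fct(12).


fct(12)
= 12 * fct(11)
= 12 * 11 * fct(10)
= 12 * 11 * 10 * fct(9)
= 12 * 11 * 10 * 9 * fct(8)
= 12 * 11 * 10 * 9 * 8 * fct(7)
= 12 * 11 * 10 * 9 * 8 * 7 * fct(6)
= 12 * 11 * 10 * 9 * 8 * 7 * 6 * fct(5)
= 12 * 11 * 10 * 9 * 8 * 7 * 6 * 5 * fct(4)
= 12 * 11 * 10 * 9 * 8 * 7 * 6 * 5 * 4 * fct(3)
= 12 * 11 * 10 * 9 * 8 * 7 * 6 * 5 * 4 * 3 * fct(2)
= 12 * 11 * 10 * 9 * 8 * 7 * 6 * 5 * 4 * 3 * 2 * fct(1)
= 12 * 11 * 10 * 9 * 8 * 7 * 6 * 5 * 4 * 3 * 2 * 1
= 479001600

479001600


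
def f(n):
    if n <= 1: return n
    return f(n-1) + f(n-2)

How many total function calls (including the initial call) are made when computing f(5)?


Let C(n) = total calls for f(n)
C(0) = 1, C(1) = 1
C(2) = 1 + C(1) + C(0) = 1 + 1 + 1 = 3
C(3) = 1 + C(2) + C(1) = 1 + 3 + 1 = 5
C(4) = 1 + C(3) + C(2) = 1 + 5 + 3 = 9
C(5) = 1 + C(4) + C(3) = 1 + 9 + 5 = 15

15


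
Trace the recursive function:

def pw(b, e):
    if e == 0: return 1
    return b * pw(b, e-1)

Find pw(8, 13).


pw(8, 13)
= 8 * pw(8, 12)
= 8 * 8 * pw(8, 11)
= 8 * 8 * 8 * pw(8, 10)
= 8 * 8 * 8 * 8 * pw(8, 9)
= 8 * 8 * 8 * 8 * 8 * pw(8, 8)
= 8 * 8 * 8 * 8 * 8 * 8 * pw(8, 7)
= 8 * 8 * 8 * 8 * 8 * 8 * 8 * pw(8, 6)
= 8 * 8 * 8 * 8 * 8 * 8 * 8 * 8 * pw(8, 5)
= 8 * 8 * 8 * 8 * 8 * 8 * 8 * 8 * 8 * pw(8, 4)
= 8 * 8 * 8 * 8 * 8 * 8 * 8 * 8 * 8 * 8 * pw(8, 3)
= 8 * 8 * 8 * 8 * 8 * 8 * 8 * 8 * 8 * 8 * 8 * pw(8, 2)
= 8 * 8 * 8 * 8 * 8 * 8 * 8 * 8 * 8 * 8 * 8 * 8 * pw(8, 1)
= 8 * 8 * 8 * 8 * 8 * 8 * 8 * 8 * 8 * 8 * 8 * 8 * 8 * pw(8, 0)
= 8 * 8 * 8 * 8 * 8 * 8 * 8 * 8 * 8 * 8 * 8 * 8 * 8 * 1
= 549755813888

549755813888


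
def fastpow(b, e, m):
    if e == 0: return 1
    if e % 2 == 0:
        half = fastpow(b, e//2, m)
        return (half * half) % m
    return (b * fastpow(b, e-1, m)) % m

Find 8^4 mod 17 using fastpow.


fastpow(8, 4, 17): e is even, compute fastpow(8, 2, 17)
  fastpow(8, 2, 17): e is even, compute fastpow(8, 1, 17)
    fastpow(8, 1, 17): e is odd, compute fastpow(8, 0, 17)
      fastpow(8, 0, 17) = 1
    (8 * 1) % 17 = 8
  half=8, (8*8) % 17 = 13
half=13, (13*13) % 17 = 16

16


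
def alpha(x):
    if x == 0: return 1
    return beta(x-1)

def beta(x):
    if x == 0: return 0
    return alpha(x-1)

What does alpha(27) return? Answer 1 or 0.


alpha(27) = beta(26)
beta(26) = alpha(25)
alpha(25) = beta(24)
beta(24) = alpha(23)
alpha(23) = beta(22)
beta(22) = alpha(21)
alpha(21) = beta(20)
beta(20) = alpha(19)
alpha(19) = beta(18)
beta(18) = alpha(17)
alpha(17) = beta(16)
beta(16) = alpha(15)
alpha(15) = beta(14)
beta(14) = alpha(13)
alpha(13) = beta(12)
beta(12) = alpha(11)
alpha(11) = beta(10)
beta(10) = alpha(9)
alpha(9) = beta(8)
beta(8) = alpha(7)
alpha(7) = beta(6)
beta(6) = alpha(5)
alpha(5) = beta(4)
beta(4) = alpha(3)
alpha(3) = beta(2)
beta(2) = alpha(1)
alpha(1) = beta(0)
beta(0) = 0  (base case)
Result: 0

0


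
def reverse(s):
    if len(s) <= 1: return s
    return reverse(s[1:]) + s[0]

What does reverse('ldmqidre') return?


reverse('ldmqidre') = reverse('dmqidre') + 'l'
reverse('dmqidre') = reverse('mqidre') + 'd'
reverse('mqidre') = reverse('qidre') + 'm'
reverse('qidre') = reverse('idre') + 'q'
reverse('idre') = reverse('dre') + 'i'
reverse('dre') = reverse('re') + 'd'
reverse('re') = reverse('e') + 'r'
reverse('e') = 'e'  (base case)
Concatenating: 'e' + 'r' + 'd' + 'i' + 'q' + 'm' + 'd' + 'l' = 'erdiqmdl'

erdiqmdl


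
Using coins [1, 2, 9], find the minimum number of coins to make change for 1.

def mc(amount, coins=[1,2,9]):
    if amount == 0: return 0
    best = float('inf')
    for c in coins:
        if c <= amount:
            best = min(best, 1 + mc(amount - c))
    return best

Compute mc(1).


Building up with DP:
mc(0) = 0
mc(1) = min(1+mc(0)=1+0=1) = 1

1


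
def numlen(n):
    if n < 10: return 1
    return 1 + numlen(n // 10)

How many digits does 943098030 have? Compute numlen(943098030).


numlen(943098030) = 1 + numlen(94309803)
numlen(94309803) = 1 + numlen(9430980)
numlen(9430980) = 1 + numlen(943098)
numlen(943098) = 1 + numlen(94309)
numlen(94309) = 1 + numlen(9430)
numlen(9430) = 1 + numlen(943)
numlen(943) = 1 + numlen(94)
numlen(94) = 1 + numlen(9)
numlen(9) = 1  (base case: 9 < 10)
Unwinding: 1 + 1 + 1 + 1 + 1 + 1 + 1 + 1 + 1 = 9

9


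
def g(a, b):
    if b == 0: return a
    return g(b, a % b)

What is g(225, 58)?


g(225, 58) = g(58, 51)
g(58, 51) = g(51, 7)
g(51, 7) = g(7, 2)
g(7, 2) = g(2, 1)
g(2, 1) = g(1, 0)
g(1, 0) = 1  (base case)

1


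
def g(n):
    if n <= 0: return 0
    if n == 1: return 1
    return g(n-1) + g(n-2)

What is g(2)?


Computing g(2) bottom-up:
g(0) = 0
g(1) = 1
g(2) = g(1) + g(0) = 1 + 0 = 1

1


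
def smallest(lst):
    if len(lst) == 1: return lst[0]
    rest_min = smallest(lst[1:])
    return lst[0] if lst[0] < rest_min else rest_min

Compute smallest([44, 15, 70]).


smallest([44, 15, 70]): compare 44 with smallest([15, 70])
smallest([15, 70]): compare 15 with smallest([70])
smallest([70]) = 70  (base case)
Compare 15 with 70 -> 15
Compare 44 with 15 -> 15

15


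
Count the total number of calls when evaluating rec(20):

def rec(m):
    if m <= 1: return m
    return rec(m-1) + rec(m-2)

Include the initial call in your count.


Let C(n) = total calls for rec(n)
C(0) = 1, C(1) = 1
C(2) = 1 + C(1) + C(0) = 1 + 1 + 1 = 3
C(3) = 1 + C(2) + C(1) = 1 + 3 + 1 = 5
C(4) = 1 + C(3) + C(2) = 1 + 5 + 3 = 9
C(5) = 1 + C(4) + C(3) = 1 + 9 + 5 = 15
C(6) = 1 + C(5) + C(4) = 1 + 15 + 9 = 25
C(7) = 1 + C(6) + C(5) = 1 + 25 + 15 = 41
C(8) = 1 + C(7) + C(6) = 1 + 41 + 25 = 67
C(9) = 1 + C(8) + C(7) = 1 + 67 + 41 = 109
C(10) = 1 + C(9) + C(8) = 1 + 109 + 67 = 177
C(11) = 1 + C(10) + C(9) = 1 + 177 + 109 = 287
C(12) = 1 + C(11) + C(10) = 1 + 287 + 177 = 465
C(13) = 1 + C(12) + C(11) = 1 + 465 + 287 = 753
C(14) = 1 + C(13) + C(12) = 1 + 753 + 465 = 1219
C(15) = 1 + C(14) + C(13) = 1 + 1219 + 753 = 1973
C(16) = 1 + C(15) + C(14) = 1 + 1973 + 1219 = 3193
C(17) = 1 + C(16) + C(15) = 1 + 3193 + 1973 = 5167
C(18) = 1 + C(17) + C(16) = 1 + 5167 + 3193 = 8361
C(19) = 1 + C(18) + C(17) = 1 + 8361 + 5167 = 13529
C(20) = 1 + C(19) + C(18) = 1 + 13529 + 8361 = 21891

21891


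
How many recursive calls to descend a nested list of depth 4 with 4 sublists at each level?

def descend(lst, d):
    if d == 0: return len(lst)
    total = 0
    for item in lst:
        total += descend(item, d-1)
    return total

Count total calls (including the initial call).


At depth 0 (root): 1 call
At depth 1: each of 1 parents calls descend on 4 children = 4 calls
At depth 2: each of 4 parents calls descend on 4 children = 16 calls
At depth 3: each of 16 parents calls descend on 4 children = 64 calls
At depth 4: each of 64 parents calls descend on 4 children = 256 calls
Total: 1 + 4 + 16 + 64 + 256 = 341

341


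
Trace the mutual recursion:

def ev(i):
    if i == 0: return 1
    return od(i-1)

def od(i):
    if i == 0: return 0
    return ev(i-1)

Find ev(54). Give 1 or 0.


ev(54) = od(53)
od(53) = ev(52)
ev(52) = od(51)
od(51) = ev(50)
ev(50) = od(49)
od(49) = ev(48)
ev(48) = od(47)
od(47) = ev(46)
ev(46) = od(45)
od(45) = ev(44)
ev(44) = od(43)
od(43) = ev(42)
ev(42) = od(41)
od(41) = ev(40)
ev(40) = od(39)
od(39) = ev(38)
ev(38) = od(37)
od(37) = ev(36)
ev(36) = od(35)
od(35) = ev(34)
ev(34) = od(33)
od(33) = ev(32)
ev(32) = od(31)
od(31) = ev(30)
ev(30) = od(29)
od(29) = ev(28)
ev(28) = od(27)
od(27) = ev(26)
ev(26) = od(25)
od(25) = ev(24)
ev(24) = od(23)
od(23) = ev(22)
ev(22) = od(21)
od(21) = ev(20)
ev(20) = od(19)
od(19) = ev(18)
ev(18) = od(17)
od(17) = ev(16)
ev(16) = od(15)
od(15) = ev(14)
ev(14) = od(13)
od(13) = ev(12)
ev(12) = od(11)
od(11) = ev(10)
ev(10) = od(9)
od(9) = ev(8)
ev(8) = od(7)
od(7) = ev(6)
ev(6) = od(5)
od(5) = ev(4)
ev(4) = od(3)
od(3) = ev(2)
ev(2) = od(1)
od(1) = ev(0)
ev(0) = 1  (base case)
Result: 1

1


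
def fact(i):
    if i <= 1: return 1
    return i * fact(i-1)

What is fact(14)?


fact(14)
= 14 * fact(13)
= 14 * 13 * fact(12)
= 14 * 13 * 12 * fact(11)
= 14 * 13 * 12 * 11 * fact(10)
= 14 * 13 * 12 * 11 * 10 * fact(9)
= 14 * 13 * 12 * 11 * 10 * 9 * fact(8)
= 14 * 13 * 12 * 11 * 10 * 9 * 8 * fact(7)
= 14 * 13 * 12 * 11 * 10 * 9 * 8 * 7 * fact(6)
= 14 * 13 * 12 * 11 * 10 * 9 * 8 * 7 * 6 * fact(5)
= 14 * 13 * 12 * 11 * 10 * 9 * 8 * 7 * 6 * 5 * fact(4)
= 14 * 13 * 12 * 11 * 10 * 9 * 8 * 7 * 6 * 5 * 4 * fact(3)
= 14 * 13 * 12 * 11 * 10 * 9 * 8 * 7 * 6 * 5 * 4 * 3 * fact(2)
= 14 * 13 * 12 * 11 * 10 * 9 * 8 * 7 * 6 * 5 * 4 * 3 * 2 * fact(1)
= 14 * 13 * 12 * 11 * 10 * 9 * 8 * 7 * 6 * 5 * 4 * 3 * 2 * 1
= 87178291200

87178291200


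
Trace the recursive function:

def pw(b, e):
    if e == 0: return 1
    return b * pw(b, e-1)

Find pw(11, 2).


pw(11, 2)
= 11 * pw(11, 1)
= 11 * 11 * pw(11, 0)
= 11 * 11 * 1
= 121

121


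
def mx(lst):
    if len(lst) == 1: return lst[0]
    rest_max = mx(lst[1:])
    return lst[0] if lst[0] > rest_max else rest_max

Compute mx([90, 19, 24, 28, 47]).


mx([90, 19, 24, 28, 47]): compare 90 with mx([19, 24, 28, 47])
mx([19, 24, 28, 47]): compare 19 with mx([24, 28, 47])
mx([24, 28, 47]): compare 24 with mx([28, 47])
mx([28, 47]): compare 28 with mx([47])
mx([47]) = 47  (base case)
Compare 28 with 47 -> 47
Compare 24 with 47 -> 47
Compare 19 with 47 -> 47
Compare 90 with 47 -> 90

90


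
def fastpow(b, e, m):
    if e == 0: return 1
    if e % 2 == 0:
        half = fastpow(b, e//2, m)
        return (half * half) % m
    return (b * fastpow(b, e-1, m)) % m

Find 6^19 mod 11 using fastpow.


fastpow(6, 19, 11): e is odd, compute fastpow(6, 18, 11)
  fastpow(6, 18, 11): e is even, compute fastpow(6, 9, 11)
    fastpow(6, 9, 11): e is odd, compute fastpow(6, 8, 11)
      fastpow(6, 8, 11): e is even, compute fastpow(6, 4, 11)
        fastpow(6, 4, 11): e is even, compute fastpow(6, 2, 11)
          fastpow(6, 2, 11): e is even, compute fastpow(6, 1, 11)
          fastpow(6, 1, 11): e is odd, compute fastpow(6, 0, 11)
          fastpow(6, 0, 11) = 1
          (6 * 1) % 11 = 6
          half=6, (6*6) % 11 = 3
        half=3, (3*3) % 11 = 9
      half=9, (9*9) % 11 = 4
    (6 * 4) % 11 = 2
  half=2, (2*2) % 11 = 4
(6 * 4) % 11 = 2

2


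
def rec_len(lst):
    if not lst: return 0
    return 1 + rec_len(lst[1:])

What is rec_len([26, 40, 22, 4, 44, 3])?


rec_len([26, 40, 22, 4, 44, 3]) = 1 + rec_len([40, 22, 4, 44, 3])
rec_len([40, 22, 4, 44, 3]) = 1 + rec_len([22, 4, 44, 3])
rec_len([22, 4, 44, 3]) = 1 + rec_len([4, 44, 3])
rec_len([4, 44, 3]) = 1 + rec_len([44, 3])
rec_len([44, 3]) = 1 + rec_len([3])
rec_len([3]) = 1 + rec_len([])
rec_len([]) = 0  (base case)
Unwinding: 1 + 1 + 1 + 1 + 1 + 1 + 0 = 6

6


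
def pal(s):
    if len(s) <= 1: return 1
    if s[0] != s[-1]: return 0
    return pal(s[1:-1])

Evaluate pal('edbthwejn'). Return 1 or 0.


pal('edbthwejn'): s[0]='e' != s[-1]='n' -> return 0
Result: 0 (not a palindrome)

0


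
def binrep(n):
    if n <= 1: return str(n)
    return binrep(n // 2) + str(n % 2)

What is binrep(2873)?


binrep(2873) = binrep(1436) + '1'
binrep(1436) = binrep(718) + '0'
binrep(718) = binrep(359) + '0'
binrep(359) = binrep(179) + '1'
binrep(179) = binrep(89) + '1'
binrep(89) = binrep(44) + '1'
binrep(44) = binrep(22) + '0'
binrep(22) = binrep(11) + '0'
binrep(11) = binrep(5) + '1'
binrep(5) = binrep(2) + '1'
binrep(2) = binrep(1) + '0'
binrep(1) = '1'  (base case)
Concatenating: '1' + '0' + '1' + '1' + '0' + '0' + '1' + '1' + '1' + '0' + '0' + '1' = '101100111001'

101100111001


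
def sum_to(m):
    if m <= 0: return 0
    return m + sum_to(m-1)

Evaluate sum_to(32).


sum_to(32)
= 32 + 31 + 30 + 29 + 28 + 27 + 26 + 25 + 24 + 23 + 22 + 21 + 20 + 19 + 18 + 17 + 16 + 15 + 14 + 13 + 12 + 11 + 10 + 9 + 8 + 7 + 6 + 5 + 4 + 3 + 2 + 1 + sum_to(0)
= 32 + 31 + 30 + 29 + 28 + 27 + 26 + 25 + 24 + 23 + 22 + 21 + 20 + 19 + 18 + 17 + 16 + 15 + 14 + 13 + 12 + 11 + 10 + 9 + 8 + 7 + 6 + 5 + 4 + 3 + 2 + 1 + 0
= 528

528


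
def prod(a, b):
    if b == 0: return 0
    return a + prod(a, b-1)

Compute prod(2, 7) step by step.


prod(2, 7) = 2 + prod(2, 6)
prod(2, 6) = 2 + prod(2, 5)
prod(2, 5) = 2 + prod(2, 4)
prod(2, 4) = 2 + prod(2, 3)
prod(2, 3) = 2 + prod(2, 2)
prod(2, 2) = 2 + prod(2, 1)
prod(2, 1) = 2 + prod(2, 0)
prod(2, 0) = 0  (base case)
Total: 2 + 2 + 2 + 2 + 2 + 2 + 2 + 0 = 14

14


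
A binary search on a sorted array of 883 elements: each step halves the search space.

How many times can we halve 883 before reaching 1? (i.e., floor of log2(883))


883 / 2 = 441
441 / 2 = 220
220 / 2 = 110
110 / 2 = 55
55 / 2 = 27
27 / 2 = 13
13 / 2 = 6
6 / 2 = 3
3 / 2 = 1
Reached 1 after 9 halvings

9


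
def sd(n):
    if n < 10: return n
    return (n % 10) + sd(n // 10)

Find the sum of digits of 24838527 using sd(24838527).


sd(24838527) = 7 + sd(2483852)
sd(2483852) = 2 + sd(248385)
sd(248385) = 5 + sd(24838)
sd(24838) = 8 + sd(2483)
sd(2483) = 3 + sd(248)
sd(248) = 8 + sd(24)
sd(24) = 4 + sd(2)
sd(2) = 2  (base case)
Total: 7 + 2 + 5 + 8 + 3 + 8 + 4 + 2 = 39

39


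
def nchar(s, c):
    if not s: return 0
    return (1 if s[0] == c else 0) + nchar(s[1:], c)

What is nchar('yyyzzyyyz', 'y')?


s[0]='y' == 'y' -> 1
s[0]='y' == 'y' -> 1
s[0]='y' == 'y' -> 1
s[0]='z' != 'y' -> 0
s[0]='z' != 'y' -> 0
s[0]='y' == 'y' -> 1
s[0]='y' == 'y' -> 1
s[0]='y' == 'y' -> 1
s[0]='z' != 'y' -> 0
Sum: 1 + 1 + 1 + 0 + 0 + 1 + 1 + 1 + 0 = 6

6


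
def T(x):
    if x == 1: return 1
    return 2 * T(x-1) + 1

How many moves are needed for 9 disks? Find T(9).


T(9) = 2 * T(8) + 1
T(8) = 2 * T(7) + 1
T(7) = 2 * T(6) + 1
T(6) = 2 * T(5) + 1
T(5) = 2 * T(4) + 1
T(4) = 2 * T(3) + 1
T(3) = 2 * T(2) + 1
T(2) = 2 * T(1) + 1
T(1) = 1  (base case)
T(2) = 2 * 1 + 1 = 3
T(3) = 2 * 3 + 1 = 7
T(4) = 2 * 7 + 1 = 15
T(5) = 2 * 15 + 1 = 31
T(6) = 2 * 31 + 1 = 63
T(7) = 2 * 63 + 1 = 127
T(8) = 2 * 127 + 1 = 255
T(9) = 2 * 255 + 1 = 511

511


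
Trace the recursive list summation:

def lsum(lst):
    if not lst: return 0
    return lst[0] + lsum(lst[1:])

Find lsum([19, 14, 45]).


lsum([19, 14, 45]) = 19 + lsum([14, 45])
lsum([14, 45]) = 14 + lsum([45])
lsum([45]) = 45 + lsum([])
lsum([]) = 0  (base case)
Total: 19 + 14 + 45 + 0 = 78

78


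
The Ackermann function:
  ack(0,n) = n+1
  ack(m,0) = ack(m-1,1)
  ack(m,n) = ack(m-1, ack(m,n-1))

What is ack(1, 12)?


ack(1, 12) = ack(0, ack(1, 11))
  ack(1, 11) = ack(0, ack(1, 10))
    ack(1, 10) = ack(0, ack(1, 9))
      ack(1, 9) = ack(0, ack(1, 8))
        ack(1, 8) = ack(0, ack(1, 7))
          ack(1, 7) = ack(0, ack(1, 6))
          ack(1, 6) = ack(0, ack(1, 5))
          ack(1, 5) = ack(0, ack(1, 4))
          ack(1, 4) = ack(0, ack(1, 3))
          ack(1, 3) = ack(0, ack(1, 2))
          ack(1, 2) = ack(0, ack(1, 1))
          ack(1, 1) = ack(0, ack(1, 0))
          ack(1, 0) = ack(0, 1)
          ack(0, 1) = 2
            = ack(0, 2)
          ack(0, 2) = 3
            = ack(0, 3)
          ack(0, 3) = 4
            = ack(0, 4)
          ack(0, 4) = 5
            = ack(0, 5)
          ack(0, 5) = 6
            = ack(0, 6)
          ack(0, 6) = 7
            = ack(0, 7)
... (trace truncated)
Result: ack(1, 12) = 14

14


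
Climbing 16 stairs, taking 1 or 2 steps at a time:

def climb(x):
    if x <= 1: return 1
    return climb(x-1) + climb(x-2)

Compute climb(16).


Building up from base cases:
climb(0) = 1
climb(1) = 1
climb(2) = climb(1) + climb(0) = 1 + 1 = 2
climb(3) = climb(2) + climb(1) = 2 + 1 = 3
climb(4) = climb(3) + climb(2) = 3 + 2 = 5
climb(5) = climb(4) + climb(3) = 5 + 3 = 8
climb(6) = climb(5) + climb(4) = 8 + 5 = 13
climb(7) = climb(6) + climb(5) = 13 + 8 = 21
climb(8) = climb(7) + climb(6) = 21 + 13 = 34
climb(9) = climb(8) + climb(7) = 34 + 21 = 55
climb(10) = climb(9) + climb(8) = 55 + 34 = 89
climb(11) = climb(10) + climb(9) = 89 + 55 = 144
climb(12) = climb(11) + climb(10) = 144 + 89 = 233
climb(13) = climb(12) + climb(11) = 233 + 144 = 377
climb(14) = climb(13) + climb(12) = 377 + 233 = 610
climb(15) = climb(14) + climb(13) = 610 + 377 = 987
climb(16) = climb(15) + climb(14) = 987 + 610 = 1597

1597


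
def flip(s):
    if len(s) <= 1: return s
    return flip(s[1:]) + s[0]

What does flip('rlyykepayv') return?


flip('rlyykepayv') = flip('lyykepayv') + 'r'
flip('lyykepayv') = flip('yykepayv') + 'l'
flip('yykepayv') = flip('ykepayv') + 'y'
flip('ykepayv') = flip('kepayv') + 'y'
flip('kepayv') = flip('epayv') + 'k'
flip('epayv') = flip('payv') + 'e'
flip('payv') = flip('ayv') + 'p'
flip('ayv') = flip('yv') + 'a'
flip('yv') = flip('v') + 'y'
flip('v') = 'v'  (base case)
Concatenating: 'v' + 'y' + 'a' + 'p' + 'e' + 'k' + 'y' + 'y' + 'l' + 'r' = 'vyapekyylr'

vyapekyylr


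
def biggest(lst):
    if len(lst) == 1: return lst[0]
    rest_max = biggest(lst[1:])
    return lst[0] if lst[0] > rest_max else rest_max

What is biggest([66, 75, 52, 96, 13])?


biggest([66, 75, 52, 96, 13]): compare 66 with biggest([75, 52, 96, 13])
biggest([75, 52, 96, 13]): compare 75 with biggest([52, 96, 13])
biggest([52, 96, 13]): compare 52 with biggest([96, 13])
biggest([96, 13]): compare 96 with biggest([13])
biggest([13]) = 13  (base case)
Compare 96 with 13 -> 96
Compare 52 with 96 -> 96
Compare 75 with 96 -> 96
Compare 66 with 96 -> 96

96


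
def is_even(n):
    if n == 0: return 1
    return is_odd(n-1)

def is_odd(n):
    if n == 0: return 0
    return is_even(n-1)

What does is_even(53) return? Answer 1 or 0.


is_even(53) = is_odd(52)
is_odd(52) = is_even(51)
is_even(51) = is_odd(50)
is_odd(50) = is_even(49)
is_even(49) = is_odd(48)
is_odd(48) = is_even(47)
is_even(47) = is_odd(46)
is_odd(46) = is_even(45)
is_even(45) = is_odd(44)
is_odd(44) = is_even(43)
is_even(43) = is_odd(42)
is_odd(42) = is_even(41)
is_even(41) = is_odd(40)
is_odd(40) = is_even(39)
is_even(39) = is_odd(38)
is_odd(38) = is_even(37)
is_even(37) = is_odd(36)
is_odd(36) = is_even(35)
is_even(35) = is_odd(34)
is_odd(34) = is_even(33)
is_even(33) = is_odd(32)
is_odd(32) = is_even(31)
is_even(31) = is_odd(30)
is_odd(30) = is_even(29)
is_even(29) = is_odd(28)
is_odd(28) = is_even(27)
is_even(27) = is_odd(26)
is_odd(26) = is_even(25)
is_even(25) = is_odd(24)
is_odd(24) = is_even(23)
is_even(23) = is_odd(22)
is_odd(22) = is_even(21)
is_even(21) = is_odd(20)
is_odd(20) = is_even(19)
is_even(19) = is_odd(18)
is_odd(18) = is_even(17)
is_even(17) = is_odd(16)
is_odd(16) = is_even(15)
is_even(15) = is_odd(14)
is_odd(14) = is_even(13)
is_even(13) = is_odd(12)
is_odd(12) = is_even(11)
is_even(11) = is_odd(10)
is_odd(10) = is_even(9)
is_even(9) = is_odd(8)
is_odd(8) = is_even(7)
is_even(7) = is_odd(6)
is_odd(6) = is_even(5)
is_even(5) = is_odd(4)
is_odd(4) = is_even(3)
is_even(3) = is_odd(2)
is_odd(2) = is_even(1)
is_even(1) = is_odd(0)
is_odd(0) = 0  (base case)
Result: 0

0


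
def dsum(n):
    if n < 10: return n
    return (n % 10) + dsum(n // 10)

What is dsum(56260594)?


dsum(56260594) = 4 + dsum(5626059)
dsum(5626059) = 9 + dsum(562605)
dsum(562605) = 5 + dsum(56260)
dsum(56260) = 0 + dsum(5626)
dsum(5626) = 6 + dsum(562)
dsum(562) = 2 + dsum(56)
dsum(56) = 6 + dsum(5)
dsum(5) = 5  (base case)
Total: 4 + 9 + 5 + 0 + 6 + 2 + 6 + 5 = 37

37


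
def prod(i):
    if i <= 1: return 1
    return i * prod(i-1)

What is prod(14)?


prod(14)
= 14 * prod(13)
= 14 * 13 * prod(12)
= 14 * 13 * 12 * prod(11)
= 14 * 13 * 12 * 11 * prod(10)
= 14 * 13 * 12 * 11 * 10 * prod(9)
= 14 * 13 * 12 * 11 * 10 * 9 * prod(8)
= 14 * 13 * 12 * 11 * 10 * 9 * 8 * prod(7)
= 14 * 13 * 12 * 11 * 10 * 9 * 8 * 7 * prod(6)
= 14 * 13 * 12 * 11 * 10 * 9 * 8 * 7 * 6 * prod(5)
= 14 * 13 * 12 * 11 * 10 * 9 * 8 * 7 * 6 * 5 * prod(4)
= 14 * 13 * 12 * 11 * 10 * 9 * 8 * 7 * 6 * 5 * 4 * prod(3)
= 14 * 13 * 12 * 11 * 10 * 9 * 8 * 7 * 6 * 5 * 4 * 3 * prod(2)
= 14 * 13 * 12 * 11 * 10 * 9 * 8 * 7 * 6 * 5 * 4 * 3 * 2 * prod(1)
= 14 * 13 * 12 * 11 * 10 * 9 * 8 * 7 * 6 * 5 * 4 * 3 * 2 * 1
= 87178291200

87178291200


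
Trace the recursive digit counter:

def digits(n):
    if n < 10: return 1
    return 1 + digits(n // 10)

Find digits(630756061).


digits(630756061) = 1 + digits(63075606)
digits(63075606) = 1 + digits(6307560)
digits(6307560) = 1 + digits(630756)
digits(630756) = 1 + digits(63075)
digits(63075) = 1 + digits(6307)
digits(6307) = 1 + digits(630)
digits(630) = 1 + digits(63)
digits(63) = 1 + digits(6)
digits(6) = 1  (base case: 6 < 10)
Unwinding: 1 + 1 + 1 + 1 + 1 + 1 + 1 + 1 + 1 = 9

9


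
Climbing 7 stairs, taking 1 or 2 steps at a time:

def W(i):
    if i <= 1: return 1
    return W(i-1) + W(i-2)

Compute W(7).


Building up from base cases:
W(0) = 1
W(1) = 1
W(2) = W(1) + W(0) = 1 + 1 = 2
W(3) = W(2) + W(1) = 2 + 1 = 3
W(4) = W(3) + W(2) = 3 + 2 = 5
W(5) = W(4) + W(3) = 5 + 3 = 8
W(6) = W(5) + W(4) = 8 + 5 = 13
W(7) = W(6) + W(5) = 13 + 8 = 21

21


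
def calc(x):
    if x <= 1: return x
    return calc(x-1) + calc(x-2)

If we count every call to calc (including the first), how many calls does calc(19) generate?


Let C(n) = total calls for calc(n)
C(0) = 1, C(1) = 1
C(2) = 1 + C(1) + C(0) = 1 + 1 + 1 = 3
C(3) = 1 + C(2) + C(1) = 1 + 3 + 1 = 5
C(4) = 1 + C(3) + C(2) = 1 + 5 + 3 = 9
C(5) = 1 + C(4) + C(3) = 1 + 9 + 5 = 15
C(6) = 1 + C(5) + C(4) = 1 + 15 + 9 = 25
C(7) = 1 + C(6) + C(5) = 1 + 25 + 15 = 41
C(8) = 1 + C(7) + C(6) = 1 + 41 + 25 = 67
C(9) = 1 + C(8) + C(7) = 1 + 67 + 41 = 109
C(10) = 1 + C(9) + C(8) = 1 + 109 + 67 = 177
C(11) = 1 + C(10) + C(9) = 1 + 177 + 109 = 287
C(12) = 1 + C(11) + C(10) = 1 + 287 + 177 = 465
C(13) = 1 + C(12) + C(11) = 1 + 465 + 287 = 753
C(14) = 1 + C(13) + C(12) = 1 + 753 + 465 = 1219
C(15) = 1 + C(14) + C(13) = 1 + 1219 + 753 = 1973
C(16) = 1 + C(15) + C(14) = 1 + 1973 + 1219 = 3193
C(17) = 1 + C(16) + C(15) = 1 + 3193 + 1973 = 5167
C(18) = 1 + C(17) + C(16) = 1 + 5167 + 3193 = 8361
C(19) = 1 + C(18) + C(17) = 1 + 8361 + 5167 = 13529

13529


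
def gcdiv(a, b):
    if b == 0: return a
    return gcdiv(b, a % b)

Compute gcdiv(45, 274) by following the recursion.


gcdiv(45, 274) = gcdiv(274, 45)
gcdiv(274, 45) = gcdiv(45, 4)
gcdiv(45, 4) = gcdiv(4, 1)
gcdiv(4, 1) = gcdiv(1, 0)
gcdiv(1, 0) = 1  (base case)

1


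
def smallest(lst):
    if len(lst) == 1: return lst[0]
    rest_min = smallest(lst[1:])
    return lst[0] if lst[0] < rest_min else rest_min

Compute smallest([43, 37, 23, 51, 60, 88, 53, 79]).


smallest([43, 37, 23, 51, 60, 88, 53, 79]): compare 43 with smallest([37, 23, 51, 60, 88, 53, 79])
smallest([37, 23, 51, 60, 88, 53, 79]): compare 37 with smallest([23, 51, 60, 88, 53, 79])
smallest([23, 51, 60, 88, 53, 79]): compare 23 with smallest([51, 60, 88, 53, 79])
smallest([51, 60, 88, 53, 79]): compare 51 with smallest([60, 88, 53, 79])
smallest([60, 88, 53, 79]): compare 60 with smallest([88, 53, 79])
smallest([88, 53, 79]): compare 88 with smallest([53, 79])
smallest([53, 79]): compare 53 with smallest([79])
smallest([79]) = 79  (base case)
Compare 53 with 79 -> 53
Compare 88 with 53 -> 53
Compare 60 with 53 -> 53
Compare 51 with 53 -> 51
Compare 23 with 51 -> 23
Compare 37 with 23 -> 23
Compare 43 with 23 -> 23

23


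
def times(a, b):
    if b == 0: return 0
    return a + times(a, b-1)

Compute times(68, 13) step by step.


times(68, 13) = 68 + times(68, 12)
times(68, 12) = 68 + times(68, 11)
times(68, 11) = 68 + times(68, 10)
times(68, 10) = 68 + times(68, 9)
times(68, 9) = 68 + times(68, 8)
times(68, 8) = 68 + times(68, 7)
times(68, 7) = 68 + times(68, 6)
times(68, 6) = 68 + times(68, 5)
times(68, 5) = 68 + times(68, 4)
times(68, 4) = 68 + times(68, 3)
times(68, 3) = 68 + times(68, 2)
times(68, 2) = 68 + times(68, 1)
times(68, 1) = 68 + times(68, 0)
times(68, 0) = 0  (base case)
Total: 68 + 68 + 68 + 68 + 68 + 68 + 68 + 68 + 68 + 68 + 68 + 68 + 68 + 0 = 884

884


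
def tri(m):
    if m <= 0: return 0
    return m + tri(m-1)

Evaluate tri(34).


tri(34)
= 34 + 33 + 32 + 31 + 30 + 29 + 28 + 27 + 26 + 25 + 24 + 23 + 22 + 21 + 20 + 19 + 18 + 17 + 16 + 15 + 14 + 13 + 12 + 11 + 10 + 9 + 8 + 7 + 6 + 5 + 4 + 3 + 2 + 1 + tri(0)
= 34 + 33 + 32 + 31 + 30 + 29 + 28 + 27 + 26 + 25 + 24 + 23 + 22 + 21 + 20 + 19 + 18 + 17 + 16 + 15 + 14 + 13 + 12 + 11 + 10 + 9 + 8 + 7 + 6 + 5 + 4 + 3 + 2 + 1 + 0
= 595

595


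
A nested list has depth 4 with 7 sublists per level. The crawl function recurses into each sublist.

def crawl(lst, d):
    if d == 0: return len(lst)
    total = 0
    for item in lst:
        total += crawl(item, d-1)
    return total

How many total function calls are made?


At depth 0 (root): 1 call
At depth 1: each of 1 parents calls crawl on 7 children = 7 calls
At depth 2: each of 7 parents calls crawl on 7 children = 49 calls
At depth 3: each of 49 parents calls crawl on 7 children = 343 calls
At depth 4: each of 343 parents calls crawl on 7 children = 2401 calls
Total: 1 + 7 + 49 + 343 + 2401 = 2801

2801


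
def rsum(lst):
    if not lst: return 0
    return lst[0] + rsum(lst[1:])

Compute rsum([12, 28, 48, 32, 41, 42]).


rsum([12, 28, 48, 32, 41, 42]) = 12 + rsum([28, 48, 32, 41, 42])
rsum([28, 48, 32, 41, 42]) = 28 + rsum([48, 32, 41, 42])
rsum([48, 32, 41, 42]) = 48 + rsum([32, 41, 42])
rsum([32, 41, 42]) = 32 + rsum([41, 42])
rsum([41, 42]) = 41 + rsum([42])
rsum([42]) = 42 + rsum([])
rsum([]) = 0  (base case)
Total: 12 + 28 + 48 + 32 + 41 + 42 + 0 = 203

203


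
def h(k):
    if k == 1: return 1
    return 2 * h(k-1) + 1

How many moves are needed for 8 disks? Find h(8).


h(8) = 2 * h(7) + 1
h(7) = 2 * h(6) + 1
h(6) = 2 * h(5) + 1
h(5) = 2 * h(4) + 1
h(4) = 2 * h(3) + 1
h(3) = 2 * h(2) + 1
h(2) = 2 * h(1) + 1
h(1) = 1  (base case)
h(2) = 2 * 1 + 1 = 3
h(3) = 2 * 3 + 1 = 7
h(4) = 2 * 7 + 1 = 15
h(5) = 2 * 15 + 1 = 31
h(6) = 2 * 31 + 1 = 63
h(7) = 2 * 63 + 1 = 127
h(8) = 2 * 127 + 1 = 255

255


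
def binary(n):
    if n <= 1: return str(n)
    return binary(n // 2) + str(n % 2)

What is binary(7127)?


binary(7127) = binary(3563) + '1'
binary(3563) = binary(1781) + '1'
binary(1781) = binary(890) + '1'
binary(890) = binary(445) + '0'
binary(445) = binary(222) + '1'
binary(222) = binary(111) + '0'
binary(111) = binary(55) + '1'
binary(55) = binary(27) + '1'
binary(27) = binary(13) + '1'
binary(13) = binary(6) + '1'
binary(6) = binary(3) + '0'
binary(3) = binary(1) + '1'
binary(1) = '1'  (base case)
Concatenating: '1' + '1' + '0' + '1' + '1' + '1' + '1' + '0' + '1' + '0' + '1' + '1' + '1' = '1101111010111'

1101111010111


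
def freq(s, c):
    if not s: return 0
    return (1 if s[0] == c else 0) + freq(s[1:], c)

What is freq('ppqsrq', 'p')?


s[0]='p' == 'p' -> 1
s[0]='p' == 'p' -> 1
s[0]='q' != 'p' -> 0
s[0]='s' != 'p' -> 0
s[0]='r' != 'p' -> 0
s[0]='q' != 'p' -> 0
Sum: 1 + 1 + 0 + 0 + 0 + 0 = 2

2


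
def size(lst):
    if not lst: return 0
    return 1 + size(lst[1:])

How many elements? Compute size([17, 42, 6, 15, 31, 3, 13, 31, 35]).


size([17, 42, 6, 15, 31, 3, 13, 31, 35]) = 1 + size([42, 6, 15, 31, 3, 13, 31, 35])
size([42, 6, 15, 31, 3, 13, 31, 35]) = 1 + size([6, 15, 31, 3, 13, 31, 35])
size([6, 15, 31, 3, 13, 31, 35]) = 1 + size([15, 31, 3, 13, 31, 35])
size([15, 31, 3, 13, 31, 35]) = 1 + size([31, 3, 13, 31, 35])
size([31, 3, 13, 31, 35]) = 1 + size([3, 13, 31, 35])
size([3, 13, 31, 35]) = 1 + size([13, 31, 35])
size([13, 31, 35]) = 1 + size([31, 35])
size([31, 35]) = 1 + size([35])
size([35]) = 1 + size([])
size([]) = 0  (base case)
Unwinding: 1 + 1 + 1 + 1 + 1 + 1 + 1 + 1 + 1 + 0 = 9

9
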